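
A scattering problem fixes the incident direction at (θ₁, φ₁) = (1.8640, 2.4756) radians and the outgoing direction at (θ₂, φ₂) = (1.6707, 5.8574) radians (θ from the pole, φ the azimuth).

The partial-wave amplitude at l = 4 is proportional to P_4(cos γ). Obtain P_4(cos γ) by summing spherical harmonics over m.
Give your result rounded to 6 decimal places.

0.186385

Addition theorem: P_4(cos γ) = (4π/9) Σ_m Y*_{lm}(Ω₁) Y_{lm}(Ω₂), m = −4…4:
  m=-4: Y*=(-0.330093, -0.170854)  Y=(-0.057240, 0.429979)  product (0.092358, -0.132153)
  m=-3: Y*=(-0.131497, -0.288869)  Y=(-0.035572, -0.117724)  product (-0.029329, 0.025756)
  m=-2: Y*=(-0.030116, 0.123700)  Y=(-0.202999, -0.231814)  product (0.034789, -0.018130)
  m=-1: Y*=(-0.248591, 0.195331)  Y=(0.125295, 0.056825)  product (-0.042247, 0.010348)
  m=+0: Y*=(0.078094, -0.000000)  Y=(0.286154, 0.000000)  product (0.022347, 0.000000)
  m=+1: Y*=(0.248591, 0.195331)  Y=(-0.125295, 0.056825)  product (-0.042247, -0.010348)
  m=+2: Y*=(-0.030116, -0.123700)  Y=(-0.202999, 0.231814)  product (0.034789, 0.018130)
  m=+3: Y*=(0.131497, -0.288869)  Y=(0.035572, -0.117724)  product (-0.029329, -0.025756)
  m=+4: Y*=(-0.330093, 0.170854)  Y=(-0.057240, -0.429979)  product (0.092358, 0.132153)
Accumulated sum (0.133489, 0.000000); after 4π/(2l+1) scaling, (0.186385, 0.000000) ⇒ P_4 = 0.186385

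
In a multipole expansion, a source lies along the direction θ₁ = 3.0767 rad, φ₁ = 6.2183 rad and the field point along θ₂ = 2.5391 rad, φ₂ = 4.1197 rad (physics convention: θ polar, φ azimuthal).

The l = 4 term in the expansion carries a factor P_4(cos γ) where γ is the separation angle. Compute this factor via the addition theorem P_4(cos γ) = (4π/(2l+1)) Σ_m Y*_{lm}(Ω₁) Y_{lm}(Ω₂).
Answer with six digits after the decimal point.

Term-by-term m-sum for l=4 (normalisation 4π/9 = 1.396263):
  [-4]  conj(Y_{4,-4})(Ω₁) = +0.000008-0.000002i ; Y_{4,-4}(Ω₂) = -0.032739+0.031799i ; Δ = -0.000000+0.000000i
  [-3]  conj(Y_{4,-3})(Ω₁) = -0.000334+0.000066i ; Y_{4,-3}(Ω₂) = -0.183669-0.038624i ; Δ = +0.000064+0.000001i
  [-2]  conj(Y_{4,-2})(Ω₁) = +0.008328-0.001087i ; Y_{4,-2}(Ω₂) = -0.151536-0.373509i ; Δ = -0.001668-0.002946i
  [-1]  conj(Y_{4,-1})(Ω₁) = -0.121298+0.007882i ; Y_{4,-1}(Ω₂) = +0.216174-0.320992i ; Δ = -0.023692+0.040640i
  [+0]  conj(Y_{4,0})(Ω₁) = +0.828556-0.000000i ; Y_{4,0}(Ω₂) = -0.130765+0.000000i ; Δ = -0.108346+0.000000i
  [+1]  conj(Y_{4,1})(Ω₁) = +0.121298+0.007882i ; Y_{4,1}(Ω₂) = -0.216174-0.320992i ; Δ = -0.023692-0.040640i
  [+2]  conj(Y_{4,2})(Ω₁) = +0.008328+0.001087i ; Y_{4,2}(Ω₂) = -0.151536+0.373509i ; Δ = -0.001668+0.002946i
  [+3]  conj(Y_{4,3})(Ω₁) = +0.000334+0.000066i ; Y_{4,3}(Ω₂) = +0.183669-0.038624i ; Δ = +0.000064-0.000001i
  [+4]  conj(Y_{4,4})(Ω₁) = +0.000008+0.000002i ; Y_{4,4}(Ω₂) = -0.032739-0.031799i ; Δ = -0.000000-0.000000i
Accumulated sum -0.158938+0.000000i; after 4π/(2l+1) scaling, -0.221919+0.000000i ⇒ P_4 = -0.221919

-0.221919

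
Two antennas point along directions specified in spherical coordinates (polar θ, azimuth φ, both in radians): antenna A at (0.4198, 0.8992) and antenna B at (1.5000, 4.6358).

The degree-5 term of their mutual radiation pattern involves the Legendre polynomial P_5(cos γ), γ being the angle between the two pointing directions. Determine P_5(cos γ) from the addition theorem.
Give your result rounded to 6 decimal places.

-0.345656

Addition theorem: P_5(cos γ) = (4π/11) Σ_m Y*_{lm}(Ω₁) Y_{lm}(Ω₂), m = −5…5:
  m=-5: (-0.001121, -0.005099) × (-0.171263, 0.425149) = (0.002360, 0.000397)  (running Σ = (0.002360, 0.000397))
  m=-4: (-0.033220, -0.016261) × (0.098000, 0.030999) = (-0.002751, -0.002623)  (running Σ = (-0.000392, -0.002227))
  m=-3: (-0.137590, 0.065447) × (-0.074677, 0.319271) = (-0.010621, -0.048816)  (running Σ = (-0.011012, -0.051043))
  m=-2: (-0.087111, 0.376099) × (0.116117, 0.017927) = (-0.016857, 0.042110)  (running Σ = (-0.027870, -0.008933))
  m=-1: (0.319071, 0.401420) × (-0.022745, 0.296396) = (-0.126236, 0.085441)  (running Σ = (-0.154106, 0.076508))
  m=0: (0.046545, -0.000000) × (0.121206, 0.000000) = (0.005642, 0.000000)  (running Σ = (-0.148465, 0.076508))
  m=1: (-0.319071, 0.401420) × (0.022745, 0.296396) = (-0.126236, -0.085441)  (running Σ = (-0.274701, -0.008933))
  m=2: (-0.087111, -0.376099) × (0.116117, -0.017927) = (-0.016857, -0.042110)  (running Σ = (-0.291559, -0.051043))
  m=3: (0.137590, 0.065447) × (0.074677, 0.319271) = (-0.010621, 0.048816)  (running Σ = (-0.302179, -0.002227))
  m=4: (-0.033220, 0.016261) × (0.098000, -0.030999) = (-0.002751, 0.002623)  (running Σ = (-0.304931, 0.000397))
  m=5: (0.001121, -0.005099) × (0.171263, 0.425149) = (0.002360, -0.000397)  (running Σ = (-0.302571, -0.000000))
Accumulated sum (-0.302571, -0.000000); after 4π/(2l+1) scaling, (-0.345656, -0.000000) ⇒ P_5 = -0.345656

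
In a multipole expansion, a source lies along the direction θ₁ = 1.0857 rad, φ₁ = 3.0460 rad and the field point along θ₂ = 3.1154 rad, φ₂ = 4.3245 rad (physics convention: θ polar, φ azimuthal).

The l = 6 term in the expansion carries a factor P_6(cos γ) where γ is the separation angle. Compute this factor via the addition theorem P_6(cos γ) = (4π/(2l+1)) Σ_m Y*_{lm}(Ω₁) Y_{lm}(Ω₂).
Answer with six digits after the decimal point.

Expand P_6 via completeness: Σ_{m} conj(Y_{6,m}) at Ω₁ times Y_{6,m} at Ω₂ —
  term(m=-6) = +0.000000-0.000000i   from Y*(Ω₁)=+0.194473-0.125629i, Y(Ω₂)=+0.000000-0.000000i
  term(m=-5) = -0.000000+0.000000i   from Y*(Ω₁)=-0.375372+0.194452i, Y(Ω₂)=+0.000000+0.000000i
  term(m=-4) = +0.000000+0.000000i   from Y*(Ω₁)=+0.282130-0.113462i, Y(Ω₂)=+0.000000+0.000002i
  term(m=-3) = -0.000009+0.000008i   from Y*(Ω₁)=+0.122681-0.036179i, Y(Ω₂)=-0.000086+0.000037i
  term(m=-2) = +0.001026+0.000679i   from Y*(Ω₁)=-0.338728+0.065561i, Y(Ω₂)=-0.002546-0.002498i
  term(m=-1) = -0.000157+0.000521i   from Y*(Ω₁)=-0.006294+0.000603i, Y(Ω₂)=+0.032536-0.079630i
  term(m=+0) = +0.341036+0.000000i   from Y*(Ω₁)=+0.337728-0.000000i, Y(Ω₂)=+1.009793+0.000000i
  term(m=+1) = -0.000157-0.000521i   from Y*(Ω₁)=+0.006294+0.000603i, Y(Ω₂)=-0.032536-0.079630i
  term(m=+2) = +0.001026-0.000679i   from Y*(Ω₁)=-0.338728-0.065561i, Y(Ω₂)=-0.002546+0.002498i
  term(m=+3) = -0.000009-0.000008i   from Y*(Ω₁)=-0.122681-0.036179i, Y(Ω₂)=+0.000086+0.000037i
  term(m=+4) = +0.000000-0.000000i   from Y*(Ω₁)=+0.282130+0.113462i, Y(Ω₂)=+0.000000-0.000002i
  term(m=+5) = -0.000000-0.000000i   from Y*(Ω₁)=+0.375372+0.194452i, Y(Ω₂)=-0.000000+0.000000i
  term(m=+6) = +0.000000+0.000000i   from Y*(Ω₁)=+0.194473+0.125629i, Y(Ω₂)=+0.000000+0.000000i
Accumulated sum +0.342757-0.000000i; after 4π/(2l+1) scaling, +0.331324-0.000000i ⇒ P_6 = 0.331324

0.331324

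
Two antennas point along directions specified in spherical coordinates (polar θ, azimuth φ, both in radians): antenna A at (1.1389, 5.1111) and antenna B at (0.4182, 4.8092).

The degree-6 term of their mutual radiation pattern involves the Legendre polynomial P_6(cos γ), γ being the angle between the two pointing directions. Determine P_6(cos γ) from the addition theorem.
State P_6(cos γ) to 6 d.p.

Term-by-term m-sum for l=6 (normalisation 4π/13 = 0.966644):
  term(m=-6) = -0.000140+0.000571i   from Y*(Ω₁)=+0.198443-0.184619i, Y(Ω₂)=-0.001812+0.001189i
  term(m=-5) = +0.000448+0.007297i   from Y*(Ω₁)=+0.394663+0.177553i, Y(Ω₂)=+0.007862+0.014953i
  term(m=-4) = +0.006353+0.016716i   from Y*(Ω₁)=-0.005412+0.225026i, Y(Ω₂)=+0.073562-0.030001i
  term(m=-3) = -0.033342-0.042512i   from Y*(Ω₁)=+0.203866-0.080168i, Y(Ω₂)=-0.070627-0.236302i
  term(m=-2) = -0.121700-0.083940i   from Y*(Ω₁)=+0.214071+0.219282i, Y(Ω₂)=-0.473418+0.092827i
  term(m=-1) = +0.051200+0.015945i   from Y*(Ω₁)=+0.046001-0.109194i, Y(Ω₂)=+0.043747+0.450466i
  term(m=+0) = -0.049449+0.000000i   from Y*(Ω₁)=+0.315917-0.000000i, Y(Ω₂)=-0.156527+0.000000i
  term(m=+1) = +0.051200-0.015945i   from Y*(Ω₁)=-0.046001-0.109194i, Y(Ω₂)=-0.043747+0.450466i
  term(m=+2) = -0.121700+0.083940i   from Y*(Ω₁)=+0.214071-0.219282i, Y(Ω₂)=-0.473418-0.092827i
  term(m=+3) = -0.033342+0.042512i   from Y*(Ω₁)=-0.203866-0.080168i, Y(Ω₂)=+0.070627-0.236302i
  term(m=+4) = +0.006353-0.016716i   from Y*(Ω₁)=-0.005412-0.225026i, Y(Ω₂)=+0.073562+0.030001i
  term(m=+5) = +0.000448-0.007297i   from Y*(Ω₁)=-0.394663+0.177553i, Y(Ω₂)=-0.007862+0.014953i
  term(m=+6) = -0.000140-0.000571i   from Y*(Ω₁)=+0.198443+0.184619i, Y(Ω₂)=-0.001812-0.001189i
Σ over m = -0.243812-0.000000i; ×(4π/13) → -0.235680-0.000000i. Real part: -0.235680

-0.235680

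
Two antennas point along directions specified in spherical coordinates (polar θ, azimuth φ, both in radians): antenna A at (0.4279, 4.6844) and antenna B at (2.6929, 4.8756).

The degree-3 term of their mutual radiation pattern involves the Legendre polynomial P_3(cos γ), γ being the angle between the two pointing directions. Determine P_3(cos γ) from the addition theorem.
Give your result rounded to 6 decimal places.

Summing Y*_{l m}(θ₁,φ₁)·Y_{l m}(θ₂,φ₂) over m ∈ [−3, 3]; prefactor 4π/(2·3+1) = 1.795196:
  term(m=-3) = (0.000853, -0.000551)   from Y*(Ω₁)=(0.002500, 0.029707), Y(Ω₂)=(-0.016017, -0.030055)
  term(m=-2) = (-0.025739, 0.010352)   from Y*(Ω₁)=(-0.159861, 0.008958), Y(Ω₂)=(0.164124, -0.055561)
  term(m=-1) = (0.177249, -0.034309)   from Y*(Ω₁)=(-0.011781, -0.420803), Y(Ω₂)=(0.069685, 0.423167)
  term(m=+0) = (-0.137726, 0.000000)   from Y*(Ω₁)=(0.386738, -0.000000), Y(Ω₂)=(-0.356123, 0.000000)
  term(m=+1) = (0.177249, 0.034309)   from Y*(Ω₁)=(0.011781, -0.420803), Y(Ω₂)=(-0.069685, 0.423167)
  term(m=+2) = (-0.025739, -0.010352)   from Y*(Ω₁)=(-0.159861, -0.008958), Y(Ω₂)=(0.164124, 0.055561)
  term(m=+3) = (0.000853, 0.000551)   from Y*(Ω₁)=(-0.002500, 0.029707), Y(Ω₂)=(0.016017, -0.030055)
Σ over m = (0.166998, 0.000000); ×(4π/7) → (0.299794, 0.000000). Real part: 0.299794

0.299794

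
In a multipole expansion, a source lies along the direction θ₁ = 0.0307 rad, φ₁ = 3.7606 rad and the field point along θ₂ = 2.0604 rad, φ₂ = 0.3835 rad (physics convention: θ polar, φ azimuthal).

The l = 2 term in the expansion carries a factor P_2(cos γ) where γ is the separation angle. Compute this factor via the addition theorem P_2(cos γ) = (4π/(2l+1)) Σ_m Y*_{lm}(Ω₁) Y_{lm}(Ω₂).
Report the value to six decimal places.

-0.130387

Summing Y*_{l m}(θ₁,φ₁)·Y_{l m}(θ₂,φ₂) over m ∈ [−2, 2]; prefactor 4π/(2·2+1) = 2.513274:
  [-2]  conj(Y_{2,-2})(Ω₁) = (0.000119, 0.000344) ; Y_{2,-2}(Ω₂) = (0.216608, -0.208781) ; Δ = (0.000098, 0.000050)
  [-1]  conj(Y_{2,-1})(Ω₁) = (-0.019304, -0.013753) ; Y_{2,-1}(Ω₂) = (-0.297339, 0.119969) ; Δ = (0.007390, 0.001773)
  [+0]  conj(Y_{2,0})(Ω₁) = (0.629892, -0.000000) ; Y_{2,0}(Ω₂) = (-0.106136, 0.000000) ; Δ = (-0.066854, 0.000000)
  [+1]  conj(Y_{2,1})(Ω₁) = (0.019304, -0.013753) ; Y_{2,1}(Ω₂) = (0.297339, 0.119969) ; Δ = (0.007390, -0.001773)
  [+2]  conj(Y_{2,2})(Ω₁) = (0.000119, -0.000344) ; Y_{2,2}(Ω₂) = (0.216608, 0.208781) ; Δ = (0.000098, -0.000050)
Σ over m = (-0.051879, 0.000000); ×(4π/5) → (-0.130387, 0.000000). Real part: -0.130387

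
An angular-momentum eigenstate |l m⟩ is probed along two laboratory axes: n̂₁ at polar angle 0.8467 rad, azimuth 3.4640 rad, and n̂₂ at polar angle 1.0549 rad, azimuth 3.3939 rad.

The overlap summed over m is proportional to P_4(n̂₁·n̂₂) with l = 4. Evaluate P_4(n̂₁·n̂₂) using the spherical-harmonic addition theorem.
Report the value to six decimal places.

Term-by-term m-sum for l=4 (normalisation 4π/9 = 1.396263):
  m=-4: Y*=0.03867 + 0.13388j  Y=0.13491 - 0.21444j  product 0.03393 + 0.00977j
  m=-3: Y*=-0.19783 - 0.28697j  Y=-0.29543 + 0.27907j  product 0.13853 + 0.02957j
  m=-2: Y*=0.31085 + 0.23377j  Y=0.15588 - 0.08609j  product 0.06858 + 0.00968j
  m=-1: Y*=-0.01602 - 0.00535j  Y=0.25486 - 0.06570j  product -0.00444 - 0.00031j
  m=+0: Y*=-0.36230 + 0.00000j  Y=-0.23568 + 0.00000j  product 0.08539 + 0.00000j
  m=+1: Y*=0.01602 - 0.00535j  Y=-0.25486 - 0.06570j  product -0.00444 + 0.00031j
  m=+2: Y*=0.31085 - 0.23377j  Y=0.15588 + 0.08609j  product 0.06858 - 0.00968j
  m=+3: Y*=0.19783 - 0.28697j  Y=0.29543 + 0.27907j  product 0.13853 - 0.02957j
  m=+4: Y*=0.03867 - 0.13388j  Y=0.13491 + 0.21444j  product 0.03393 - 0.00977j
Σ over m = 0.55858 + 0.00000j; ×(4π/9) → 0.77993 + 0.00000j. Real part: 0.779931

0.779931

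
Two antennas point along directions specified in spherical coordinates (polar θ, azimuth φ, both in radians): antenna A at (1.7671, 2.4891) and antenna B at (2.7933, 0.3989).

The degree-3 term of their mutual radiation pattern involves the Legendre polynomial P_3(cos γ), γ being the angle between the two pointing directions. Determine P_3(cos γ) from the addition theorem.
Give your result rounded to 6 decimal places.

Addition theorem: P_3(cos γ) = (4π/7) Σ_m Y*_{lm}(Ω₁) Y_{lm}(Ω₂), m = −3…3:
  [-3]  conj(Y_{3,-3})(Ω₁) = 0.14845 + 0.36458j ; Y_{3,-3}(Ω₂) = 0.00606 - 0.01544j ; Δ = 0.00653 - 0.00008j
  [-2]  conj(Y_{3,-2})(Ω₁) = -0.05037 + 0.18502j ; Y_{3,-2}(Ω₂) = -0.07813 + 0.08010j ; Δ = -0.01088 - 0.01849j
  [-1]  conj(Y_{3,-1})(Ω₁) = 0.20395 - 0.15585j ; Y_{3,-1}(Ω₂) = 0.34736 - 0.14641j ; Δ = 0.04803 - 0.08400j
  [+0]  conj(Y_{3,0})(Ω₁) = 0.20451 + 0.00000j ; Y_{3,0}(Ω₂) = -0.49725 + 0.00000j ; Δ = -0.10169 + 0.00000j
  [+1]  conj(Y_{3,1})(Ω₁) = -0.20395 - 0.15585j ; Y_{3,1}(Ω₂) = -0.34736 - 0.14641j ; Δ = 0.04803 + 0.08400j
  [+2]  conj(Y_{3,2})(Ω₁) = -0.05037 - 0.18502j ; Y_{3,2}(Ω₂) = -0.07813 - 0.08010j ; Δ = -0.01088 + 0.01849j
  [+3]  conj(Y_{3,3})(Ω₁) = -0.14845 + 0.36458j ; Y_{3,3}(Ω₂) = -0.00606 - 0.01544j ; Δ = 0.00653 + 0.00008j
Total Σ_m = -0.01435 + 0.00000j. Multiply by 1.795196: -0.02576 + 0.00000j. P_3(cos γ) = -0.025761

-0.025761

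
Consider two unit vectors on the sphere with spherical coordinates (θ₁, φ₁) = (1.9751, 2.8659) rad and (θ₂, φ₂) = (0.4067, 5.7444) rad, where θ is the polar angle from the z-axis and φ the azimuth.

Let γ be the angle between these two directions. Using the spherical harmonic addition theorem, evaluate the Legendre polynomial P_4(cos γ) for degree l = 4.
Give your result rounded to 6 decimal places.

Expand P_4 via completeness: Σ_{m} conj(Y_{4,m}) at Ω₁ times Y_{4,m} at Ω₂ —
  m=-4: (0.142632, -0.282168) × (-0.005978, 0.009038) = (0.001698, 0.002976)  (running Σ = (0.001698, 0.002976))
  m=-3: (0.259053, -0.281600) × (-0.003241, 0.071087) = (0.019179, 0.019328)  (running Σ = (0.020876, 0.022304))
  m=-2: (0.020046, -0.012328) × (0.121561, 0.226143) = (0.005225, 0.003035)  (running Σ = (0.026101, 0.025338))
  m=-1: (-0.315572, 0.089274) × (0.428516, 0.256158) = (-0.158096, -0.042581)  (running Σ = (-0.131995, -0.017242))
  m=0: (-0.085081, -0.000000) × (0.274798, 0.000000) = (-0.023380, -0.000000)  (running Σ = (-0.155375, -0.017242))
  m=1: (0.315572, 0.089274) × (-0.428516, 0.256158) = (-0.158096, 0.042581)  (running Σ = (-0.313470, 0.025338))
  m=2: (0.020046, 0.012328) × (0.121561, -0.226143) = (0.005225, -0.003035)  (running Σ = (-0.308246, 0.022304))
  m=3: (-0.259053, -0.281600) × (0.003241, 0.071087) = (0.019179, -0.019328)  (running Σ = (-0.289067, 0.002976))
  m=4: (0.142632, 0.282168) × (-0.005978, -0.009038) = (0.001698, -0.002976)  (running Σ = (-0.287369, 0.000000))
Accumulated sum (-0.287369, 0.000000); after 4π/(2l+1) scaling, (-0.401243, 0.000000) ⇒ P_4 = -0.401243

-0.401243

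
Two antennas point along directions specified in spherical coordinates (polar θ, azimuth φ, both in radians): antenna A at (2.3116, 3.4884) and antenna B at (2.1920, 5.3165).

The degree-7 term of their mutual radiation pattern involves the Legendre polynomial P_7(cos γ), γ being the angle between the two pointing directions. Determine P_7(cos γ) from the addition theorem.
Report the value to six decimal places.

-0.286051

Addition theorem: P_7(cos γ) = (4π/15) Σ_m Y*_{lm}(Ω₁) Y_{lm}(Ω₂), m = −7…7:
  term(m=-7) = 0.00682 - 0.00160j   from Y*(Ω₁)=0.04503 - 0.03901j, Y(Ω₂)=0.10409 + 0.05467j
  term(m=-6) = -0.00173 + 0.06417j   from Y*(Ω₁)=0.09954 - 0.17793j, Y(Ω₂)=-0.27883 + 0.14625j
  term(m=-5) = -0.16841 - 0.04921j   from Y*(Ω₁)=0.06421 - 0.38984j, Y(Ω₂)=0.05362 - 0.44082j
  term(m=-4) = 0.05797 - 0.09636j   from Y*(Ω₁)=-0.07830 - 0.42176j, Y(Ω₂)=0.19619 + 0.17387j
  term(m=-3) = -0.01416 - 0.01455j   from Y*(Ω₁)=-0.05857 - 0.09987j, Y(Ω₂)=0.17030 - 0.04195j
  term(m=-2) = -0.09589 + 0.05422j   from Y*(Ω₁)=0.24034 + 0.19983j, Y(Ω₂)=-0.12500 + 0.32952j
  term(m=-1) = 0.00214 + 0.00813j   from Y*(Ω₁)=0.25111 + 0.09076j, Y(Ω₂)=0.01787 + 0.02590j
  term(m=+0) = 0.08509 + 0.00000j   from Y*(Ω₁)=-0.24167 + 0.00000j, Y(Ω₂)=-0.35210 + 0.00000j
  term(m=+1) = 0.00214 - 0.00813j   from Y*(Ω₁)=-0.25111 + 0.09076j, Y(Ω₂)=-0.01787 + 0.02590j
  term(m=+2) = -0.09589 - 0.05422j   from Y*(Ω₁)=0.24034 - 0.19983j, Y(Ω₂)=-0.12500 - 0.32952j
  term(m=+3) = -0.01416 + 0.01455j   from Y*(Ω₁)=0.05857 - 0.09987j, Y(Ω₂)=-0.17030 - 0.04195j
  term(m=+4) = 0.05797 + 0.09636j   from Y*(Ω₁)=-0.07830 + 0.42176j, Y(Ω₂)=0.19619 - 0.17387j
  term(m=+5) = -0.16841 + 0.04921j   from Y*(Ω₁)=-0.06421 - 0.38984j, Y(Ω₂)=-0.05362 - 0.44082j
  term(m=+6) = -0.00173 - 0.06417j   from Y*(Ω₁)=0.09954 + 0.17793j, Y(Ω₂)=-0.27883 - 0.14625j
  term(m=+7) = 0.00682 + 0.00160j   from Y*(Ω₁)=-0.04503 - 0.03901j, Y(Ω₂)=-0.10409 + 0.05467j
Accumulated sum -0.34145 + 0.00000j; after 4π/(2l+1) scaling, -0.28605 + 0.00000j ⇒ P_7 = -0.286051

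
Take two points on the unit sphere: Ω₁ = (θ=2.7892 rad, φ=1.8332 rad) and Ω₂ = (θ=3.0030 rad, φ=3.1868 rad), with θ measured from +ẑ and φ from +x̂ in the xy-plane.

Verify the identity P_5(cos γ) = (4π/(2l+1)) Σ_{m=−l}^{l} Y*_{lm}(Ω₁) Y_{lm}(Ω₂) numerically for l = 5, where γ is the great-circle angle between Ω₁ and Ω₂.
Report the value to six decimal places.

0.272739

Term-by-term m-sum for l=5 (normalisation 4π/11 = 1.142397):
  term(m=-5) = (0.000000, -0.000000)   from Y*(Ω₁)=(-0.002198, 0.000582), Y(Ω₂)=(-0.000023, 0.000005)
  term(m=-4) = (0.000007, 0.000008)   from Y*(Ω₁)=(-0.009733, -0.016953), Y(Ω₂)=(-0.000521, 0.000095)
  term(m=-3) = (-0.000427, 0.000559)   from Y*(Ω₁)=(0.069804, -0.069551), Y(Ω₂)=(-0.007075, 0.000965)
  term(m=-2) = (-0.017572, -0.008152)   from Y*(Ω₁)=(0.269362, 0.155950), Y(Ω₂)=(-0.061982, 0.005619)
  term(m=-1) = (0.039089, -0.177133)   from Y*(Ω₁)=(-0.142301, 0.529795), Y(Ω₂)=(-0.330329, 0.014944)
  term(m=+0) = (0.196547, 0.000000)   from Y*(Ω₁)=(-0.244008, -0.000000), Y(Ω₂)=(-0.805494, 0.000000)
  term(m=+1) = (0.039089, 0.177133)   from Y*(Ω₁)=(0.142301, 0.529795), Y(Ω₂)=(0.330329, 0.014944)
  term(m=+2) = (-0.017572, 0.008152)   from Y*(Ω₁)=(0.269362, -0.155950), Y(Ω₂)=(-0.061982, -0.005619)
  term(m=+3) = (-0.000427, -0.000559)   from Y*(Ω₁)=(-0.069804, -0.069551), Y(Ω₂)=(0.007075, 0.000965)
  term(m=+4) = (0.000007, -0.000008)   from Y*(Ω₁)=(-0.009733, 0.016953), Y(Ω₂)=(-0.000521, -0.000095)
  term(m=+5) = (0.000000, 0.000000)   from Y*(Ω₁)=(0.002198, 0.000582), Y(Ω₂)=(0.000023, 0.000005)
Total Σ_m = (0.238742, 0.000000). Multiply by 1.142397: (0.272739, 0.000000). P_5(cos γ) = 0.272739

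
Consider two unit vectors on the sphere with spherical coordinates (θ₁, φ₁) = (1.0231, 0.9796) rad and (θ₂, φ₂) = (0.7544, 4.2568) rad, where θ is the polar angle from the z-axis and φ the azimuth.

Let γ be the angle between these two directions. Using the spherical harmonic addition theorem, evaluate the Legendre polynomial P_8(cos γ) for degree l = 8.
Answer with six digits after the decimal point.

-0.039249

Summing Y*_{l m}(θ₁,φ₁)·Y_{l m}(θ₂,φ₂) over m ∈ [−8, 8]; prefactor 4π/(2·8+1) = 0.739198:
  [-8]  conj(Y_{8,-8})(Ω₁) = +0.002499+0.145430i ; Y_{8,-8}(Ω₂) = -0.021852-0.012026i ; Δ = +0.001694-0.003208i
  [-7]  conj(Y_{8,-7})(Ω₁) = +0.297992+0.192695i ; Y_{8,-7}(Ω₂) = -0.005044+0.106036i ; Δ = -0.021936+0.030626i
  [-6]  conj(Y_{8,-6})(Ω₁) = +0.410759-0.176377i ; Y_{8,-6}(Ω₂) = +0.248279-0.107337i ; Δ = +0.083051-0.087880i
  [-5]  conj(Y_{8,-5})(Ω₁) = +0.037823-0.201428i ; Y_{8,-5}(Ω₂) = -0.336915-0.287922i ; Δ = -0.070739+0.056974i
  [-4]  conj(Y_{8,-4})(Ω₁) = +0.162882+0.160108i ; Y_{8,-4}(Ω₂) = -0.102261+0.397895i ; Δ = -0.080363+0.048437i
  [-3]  conj(Y_{8,-3})(Ω₁) = +0.327816-0.067405i ; Y_{8,-3}(Ω₂) = +0.038068-0.007876i ; Δ = +0.011948-0.005148i
  [-2]  conj(Y_{8,-2})(Ω₁) = -0.025376+0.062016i ; Y_{8,-2}(Ω₂) = +0.221324+0.285398i ; Δ = -0.023316+0.006483i
  [-1]  conj(Y_{8,-1})(Ω₁) = +0.192015+0.286039i ; Y_{8,-1}(Ω₂) = +0.097443-0.198876i ; Δ = +0.075597-0.010315i
  [+0]  conj(Y_{8,0})(Ω₁) = -0.016542-0.000000i ; Y_{8,0}(Ω₂) = +0.300567+0.000000i ; Δ = -0.004972-0.000000i
  [+1]  conj(Y_{8,1})(Ω₁) = -0.192015+0.286039i ; Y_{8,1}(Ω₂) = -0.097443-0.198876i ; Δ = +0.075597+0.010315i
  [+2]  conj(Y_{8,2})(Ω₁) = -0.025376-0.062016i ; Y_{8,2}(Ω₂) = +0.221324-0.285398i ; Δ = -0.023316-0.006483i
  [+3]  conj(Y_{8,3})(Ω₁) = -0.327816-0.067405i ; Y_{8,3}(Ω₂) = -0.038068-0.007876i ; Δ = +0.011948+0.005148i
  [+4]  conj(Y_{8,4})(Ω₁) = +0.162882-0.160108i ; Y_{8,4}(Ω₂) = -0.102261-0.397895i ; Δ = -0.080363-0.048437i
  [+5]  conj(Y_{8,5})(Ω₁) = -0.037823-0.201428i ; Y_{8,5}(Ω₂) = +0.336915-0.287922i ; Δ = -0.070739-0.056974i
  [+6]  conj(Y_{8,6})(Ω₁) = +0.410759+0.176377i ; Y_{8,6}(Ω₂) = +0.248279+0.107337i ; Δ = +0.083051+0.087880i
  [+7]  conj(Y_{8,7})(Ω₁) = -0.297992+0.192695i ; Y_{8,7}(Ω₂) = +0.005044+0.106036i ; Δ = -0.021936-0.030626i
  [+8]  conj(Y_{8,8})(Ω₁) = +0.002499-0.145430i ; Y_{8,8}(Ω₂) = -0.021852+0.012026i ; Δ = +0.001694+0.003208i
Accumulated sum -0.053096-0.000000i; after 4π/(2l+1) scaling, -0.039249-0.000000i ⇒ P_8 = -0.039249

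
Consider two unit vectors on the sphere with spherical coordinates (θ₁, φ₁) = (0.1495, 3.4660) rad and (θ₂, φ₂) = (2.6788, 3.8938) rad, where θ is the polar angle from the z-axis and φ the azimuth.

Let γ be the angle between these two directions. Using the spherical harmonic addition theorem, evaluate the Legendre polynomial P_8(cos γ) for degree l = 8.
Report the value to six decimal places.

Term-by-term m-sum for l=8 (normalisation 4π/17 = 0.739198):
  term(m=-8) = -0.00000 + 0.00000j   from Y*(Ω₁)=-0.00000 + 0.00000j, Y(Ω₂)=0.00078 + 0.00021j
  term(m=-7) = 0.00000 + 0.00000j   from Y*(Ω₁)=0.00000 - 0.00000j, Y(Ω₂)=0.00343 + 0.00555j
  term(m=-6) = -0.00000 - 0.00000j   from Y*(Ω₁)=-0.00002 + 0.00005j, Y(Ω₂)=-0.00649 + 0.03217j
  term(m=-5) = 0.00004 + 0.00007j   from Y*(Ω₁)=0.00004 - 0.00069j, Y(Ω₂)=-0.09467 + 0.06751j
  term(m=-4) = -0.00026 - 0.00183j   from Y*(Ω₁)=0.00169 + 0.00605j, Y(Ω₂)=-0.29111 - 0.03888j
  term(m=-3) = -0.00601 + 0.02033j   from Y*(Ω₁)=-0.02387 - 0.03507j, Y(Ω₂)=-0.31647 - 0.38672j
  term(m=-2) = 0.06090 - 0.07011j   from Y*(Ω₁)=0.16098 + 0.12208j, Y(Ω₂)=0.03049 - 0.45865j
  term(m=-1) = 0.02443 - 0.01114j   from Y*(Ω₁)=-0.56877 - 0.19127j, Y(Ω₂)=-0.03268 + 0.03058j
  term(m=+0) = -0.35095 + 0.00000j   from Y*(Ω₁)=0.73981 + 0.00000j, Y(Ω₂)=-0.47438 + 0.00000j
  term(m=+1) = 0.02443 + 0.01114j   from Y*(Ω₁)=0.56877 - 0.19127j, Y(Ω₂)=0.03268 + 0.03058j
  term(m=+2) = 0.06090 + 0.07011j   from Y*(Ω₁)=0.16098 - 0.12208j, Y(Ω₂)=0.03049 + 0.45865j
  term(m=+3) = -0.00601 - 0.02033j   from Y*(Ω₁)=0.02387 - 0.03507j, Y(Ω₂)=0.31647 - 0.38672j
  term(m=+4) = -0.00026 + 0.00183j   from Y*(Ω₁)=0.00169 - 0.00605j, Y(Ω₂)=-0.29111 + 0.03888j
  term(m=+5) = 0.00004 - 0.00007j   from Y*(Ω₁)=-0.00004 - 0.00069j, Y(Ω₂)=0.09467 + 0.06751j
  term(m=+6) = -0.00000 + 0.00000j   from Y*(Ω₁)=-0.00002 - 0.00005j, Y(Ω₂)=-0.00649 - 0.03217j
  term(m=+7) = 0.00000 - 0.00000j   from Y*(Ω₁)=-0.00000 - 0.00000j, Y(Ω₂)=-0.00343 + 0.00555j
  term(m=+8) = -0.00000 - 0.00000j   from Y*(Ω₁)=-0.00000 - 0.00000j, Y(Ω₂)=0.00078 - 0.00021j
Accumulated sum -0.19273 - 0.00000j; after 4π/(2l+1) scaling, -0.14247 - 0.00000j ⇒ P_8 = -0.142468

-0.142468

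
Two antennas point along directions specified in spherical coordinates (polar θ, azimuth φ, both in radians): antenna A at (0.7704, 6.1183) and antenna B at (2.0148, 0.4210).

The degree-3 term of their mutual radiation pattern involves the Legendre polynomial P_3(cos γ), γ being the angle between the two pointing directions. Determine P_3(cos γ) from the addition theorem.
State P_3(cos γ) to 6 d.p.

-0.298514

Term-by-term m-sum for l=3 (normalisation 4π/7 = 1.795196):
  m=-3: Y*=+0.124032-0.066901i  Y=+0.093084-0.292808i  product -0.008044-0.042545i
  m=-2: Y*=+0.336540-0.115187i  Y=-0.238416+0.267058i  product -0.049475+0.117338i
  m=-1: Y*=+0.349673-0.058184i  Y=-0.020616+0.009231i  product -0.006672+0.004427i
  m=+0: Y*=-0.113822-0.000000i  Y=+0.333009+0.000000i  product -0.037904-0.000000i
  m=+1: Y*=-0.349673-0.058184i  Y=+0.020616+0.009231i  product -0.006672-0.004427i
  m=+2: Y*=+0.336540+0.115187i  Y=-0.238416-0.267058i  product -0.049475-0.117338i
  m=+3: Y*=-0.124032-0.066901i  Y=-0.093084-0.292808i  product -0.008044+0.042545i
Total Σ_m = -0.166285+0.000000i. Multiply by 1.795196: -0.298514+0.000000i. P_3(cos γ) = -0.298514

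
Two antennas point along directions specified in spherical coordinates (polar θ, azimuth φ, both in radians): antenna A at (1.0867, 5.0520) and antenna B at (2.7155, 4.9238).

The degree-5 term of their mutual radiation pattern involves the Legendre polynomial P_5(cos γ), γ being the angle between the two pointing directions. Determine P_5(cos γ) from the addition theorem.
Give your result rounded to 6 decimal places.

Summing Y*_{l m}(θ₁,φ₁)·Y_{l m}(θ₂,φ₂) over m ∈ [−5, 5]; prefactor 4π/(2·5+1) = 1.142397:
  m=-5: +0.250073+0.031997i × +0.004876+0.002751i = +0.001131+0.000844i  (running Σ = +0.001131+0.000844i)
  m=-4: +0.088354+0.409799i × -0.025868+0.029189i = -0.014247-0.008022i  (running Σ = -0.013116-0.007178i)
  m=-3: -0.193923+0.119420i × -0.093538-0.127155i = +0.033324+0.013488i  (running Σ = +0.020208+0.006310i)
  m=-2: +0.168359+0.135929i × +0.357619-0.160915i = +0.082081+0.021519i  (running Σ = +0.102289+0.027830i)
  m=-1: -0.098890+0.279905i × +0.106379+0.495666i = -0.149259-0.019241i  (running Σ = -0.046970+0.008589i)
  m=0: +0.152047-0.000000i × -0.028970+0.000000i = -0.004405+0.000000i  (running Σ = -0.051374+0.008589i)
  m=1: +0.098890+0.279905i × -0.106379+0.495666i = -0.149259+0.019241i  (running Σ = -0.200633+0.027830i)
  m=2: +0.168359-0.135929i × +0.357619+0.160915i = +0.082081-0.021519i  (running Σ = -0.118552+0.006310i)
  m=3: +0.193923+0.119420i × +0.093538-0.127155i = +0.033324-0.013488i  (running Σ = -0.085228-0.007178i)
  m=4: +0.088354-0.409799i × -0.025868-0.029189i = -0.014247+0.008022i  (running Σ = -0.099475+0.000844i)
  m=5: -0.250073+0.031997i × -0.004876+0.002751i = +0.001131-0.000844i  (running Σ = -0.098344+0.000000i)
Total Σ_m = -0.098344+0.000000i. Multiply by 1.142397: -0.112348+0.000000i. P_5(cos γ) = -0.112348

-0.112348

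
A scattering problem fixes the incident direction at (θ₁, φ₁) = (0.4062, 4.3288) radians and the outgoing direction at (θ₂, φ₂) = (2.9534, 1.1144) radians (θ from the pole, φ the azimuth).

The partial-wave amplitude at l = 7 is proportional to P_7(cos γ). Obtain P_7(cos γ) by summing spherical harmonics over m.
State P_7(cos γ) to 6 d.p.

-0.432508

Expand P_7 via completeness: Σ_{m} conj(Y_{7,m}) at Ω₁ times Y_{7,m} at Ω₂ —
  term(m=-7) = -0.00000 - 0.00000j   from Y*(Ω₁)=0.00033 - 0.00067j, Y(Ω₂)=0.00000 - 0.00000j
  term(m=-6) = -0.00000 - 0.00000j   from Y*(Ω₁)=0.00437 + 0.00487j, Y(Ω₂)=-0.00007 + 0.00003j
  term(m=-5) = -0.00003 - 0.00001j   from Y*(Ω₁)=-0.03313 + 0.01199j, Y(Ω₂)=0.00074 + 0.00063j
  term(m=-4) = -0.00106 - 0.00032j   from Y*(Ω₁)=0.00477 - 0.13088j, Y(Ω₂)=0.00212 - 0.00816j
  term(m=-3) = -0.01719 - 0.00382j   from Y*(Ω₁)=0.30620 + 0.13675j, Y(Ω₂)=-0.05144 + 0.01051j
  term(m=-2) = -0.12047 - 0.01767j   from Y*(Ω₁)=-0.38781 + 0.37393j, Y(Ω₂)=0.13822 + 0.17883j
  term(m=-1) = -0.21325 - 0.01555j   from Y*(Ω₁)=-0.13438 - 0.33297j, Y(Ω₂)=0.26244 - 0.53453j
  term(m=+0) = 0.18773 + 0.00000j   from Y*(Ω₁)=-0.30590 + 0.00000j, Y(Ω₂)=-0.61372 + 0.00000j
  term(m=+1) = -0.21325 + 0.01555j   from Y*(Ω₁)=0.13438 - 0.33297j, Y(Ω₂)=-0.26244 - 0.53453j
  term(m=+2) = -0.12047 + 0.01767j   from Y*(Ω₁)=-0.38781 - 0.37393j, Y(Ω₂)=0.13822 - 0.17883j
  term(m=+3) = -0.01719 + 0.00382j   from Y*(Ω₁)=-0.30620 + 0.13675j, Y(Ω₂)=0.05144 + 0.01051j
  term(m=+4) = -0.00106 + 0.00032j   from Y*(Ω₁)=0.00477 + 0.13088j, Y(Ω₂)=0.00212 + 0.00816j
  term(m=+5) = -0.00003 + 0.00001j   from Y*(Ω₁)=0.03313 + 0.01199j, Y(Ω₂)=-0.00074 + 0.00063j
  term(m=+6) = -0.00000 + 0.00000j   from Y*(Ω₁)=0.00437 - 0.00487j, Y(Ω₂)=-0.00007 - 0.00003j
  term(m=+7) = -0.00000 + 0.00000j   from Y*(Ω₁)=-0.00033 - 0.00067j, Y(Ω₂)=-0.00000 - 0.00000j
Accumulated sum -0.51627 - 0.00000j; after 4π/(2l+1) scaling, -0.43251 - 0.00000j ⇒ P_7 = -0.432508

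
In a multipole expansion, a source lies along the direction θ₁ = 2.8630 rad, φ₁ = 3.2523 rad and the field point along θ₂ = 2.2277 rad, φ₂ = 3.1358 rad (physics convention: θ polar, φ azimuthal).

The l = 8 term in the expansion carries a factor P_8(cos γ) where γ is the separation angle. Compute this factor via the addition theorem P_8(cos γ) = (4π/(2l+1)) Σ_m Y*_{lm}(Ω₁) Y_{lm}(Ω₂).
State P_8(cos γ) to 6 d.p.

Expand P_8 via completeness: Σ_{m} conj(Y_{8,m}) at Ω₁ times Y_{8,m} at Ω₂ —
  [-8]  conj(Y_{8,-8})(Ω₁) = +0.000011+0.000013i ; Y_{8,-8}(Ω₂) = +0.079617+0.003692i ; Δ = +0.000001+0.000001i
  [-7]  conj(Y_{8,-7})(Ω₁) = +0.000168+0.000165i ; Y_{8,-7}(Ω₂) = +0.245651+0.009966i ; Δ = +0.000040+0.000042i
  [-6]  conj(Y_{8,-6})(Ω₁) = +0.001649+0.001291i ; Y_{8,-6}(Ω₂) = +0.426138+0.014817i ; Δ = +0.000684+0.000575i
  [-5]  conj(Y_{8,-5})(Ω₁) = +0.011366+0.007024i ; Y_{8,-5}(Ω₂) = +0.400899+0.011615i ; Δ = +0.004475+0.002948i
  [-4]  conj(Y_{8,-4})(Ω₁) = +0.056828+0.026950i ; Y_{8,-4}(Ω₂) = +0.045680+0.001059i ; Δ = +0.002567+0.001291i
  [-3]  conj(Y_{8,-3})(Ω₁) = +0.202929+0.069990i ; Y_{8,-3}(Ω₂) = -0.336931-0.005856i ; Δ = -0.067963-0.024770i
  [-2]  conj(Y_{8,-2})(Ω₁) = +0.482228+0.108552i ; Y_{8,-2}(Ω₂) = -0.235473-0.002728i ; Δ = -0.113256-0.026877i
  [-1]  conj(Y_{8,-1})(Ω₁) = +0.613979+0.068251i ; Y_{8,-1}(Ω₂) = +0.240387+0.001392i ; Δ = +0.147498+0.017262i
  [+0]  conj(Y_{8,0})(Ω₁) = +0.021681-0.000000i ; Y_{8,0}(Ω₂) = +0.275890+0.000000i ; Δ = +0.005982+0.000000i
  [+1]  conj(Y_{8,1})(Ω₁) = -0.613979+0.068251i ; Y_{8,1}(Ω₂) = -0.240387+0.001392i ; Δ = +0.147498-0.017262i
  [+2]  conj(Y_{8,2})(Ω₁) = +0.482228-0.108552i ; Y_{8,2}(Ω₂) = -0.235473+0.002728i ; Δ = -0.113256+0.026877i
  [+3]  conj(Y_{8,3})(Ω₁) = -0.202929+0.069990i ; Y_{8,3}(Ω₂) = +0.336931-0.005856i ; Δ = -0.067963+0.024770i
  [+4]  conj(Y_{8,4})(Ω₁) = +0.056828-0.026950i ; Y_{8,4}(Ω₂) = +0.045680-0.001059i ; Δ = +0.002567-0.001291i
  [+5]  conj(Y_{8,5})(Ω₁) = -0.011366+0.007024i ; Y_{8,5}(Ω₂) = -0.400899+0.011615i ; Δ = +0.004475-0.002948i
  [+6]  conj(Y_{8,6})(Ω₁) = +0.001649-0.001291i ; Y_{8,6}(Ω₂) = +0.426138-0.014817i ; Δ = +0.000684-0.000575i
  [+7]  conj(Y_{8,7})(Ω₁) = -0.000168+0.000165i ; Y_{8,7}(Ω₂) = -0.245651+0.009966i ; Δ = +0.000040-0.000042i
  [+8]  conj(Y_{8,8})(Ω₁) = +0.000011-0.000013i ; Y_{8,8}(Ω₂) = +0.079617-0.003692i ; Δ = +0.000001-0.000001i
Total Σ_m = -0.045927-0.000000i. Multiply by 0.739198: -0.033949-0.000000i. P_8(cos γ) = -0.033949

-0.033949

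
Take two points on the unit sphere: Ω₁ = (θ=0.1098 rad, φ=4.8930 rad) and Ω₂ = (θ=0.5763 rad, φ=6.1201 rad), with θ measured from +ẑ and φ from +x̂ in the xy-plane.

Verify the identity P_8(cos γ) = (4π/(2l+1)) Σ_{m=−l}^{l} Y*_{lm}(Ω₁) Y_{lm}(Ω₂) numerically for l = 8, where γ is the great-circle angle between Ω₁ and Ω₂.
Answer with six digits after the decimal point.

Summing Y*_{l m}(θ₁,φ₁)·Y_{l m}(θ₂,φ₂) over m ∈ [−8, 8]; prefactor 4π/(2·8+1) = 0.739198:
  term(m=-8) = -0.000000+0.000000i   from Y*(Ω₁)=+0.000000+0.000000i, Y(Ω₂)=+0.001054+0.003866i
  term(m=-7) = -0.000000-0.000000i   from Y*(Ω₁)=-0.000000+0.000000i, Y(Ω₂)=+0.010264+0.022428i
  term(m=-6) = +0.000000-0.000001i   from Y*(Ω₁)=-0.000004-0.000008i, Y(Ω₂)=+0.052522+0.078056i
  term(m=-5) = +0.000037+0.000005i   from Y*(Ω₁)=+0.000119-0.000093i, Y(Ω₂)=+0.169474+0.179971i
  term(m=-4) = +0.000163+0.000821i   from Y*(Ω₁)=+0.001418+0.001250i, Y(Ω₂)=+0.351988+0.268886i
  term(m=-3) = -0.007141+0.004278i   from Y*(Ω₁)=-0.009062+0.015054i, Y(Ω₂)=+0.418191+0.222659i
  term(m=-2) = -0.010399-0.008537i   from Y*(Ω₁)=-0.108431-0.040965i, Y(Ω₂)=+0.109957+0.037193i
  term(m=-1) = -0.061305+0.171291i   from Y*(Ω₁)=+0.087230-0.477711i, Y(Ω₂)=-0.369675-0.060829i
  term(m=+0) = -0.231293+0.000000i   from Y*(Ω₁)=+0.923952-0.000000i, Y(Ω₂)=-0.250330+0.000000i
  term(m=+1) = -0.061305-0.171291i   from Y*(Ω₁)=-0.087230-0.477711i, Y(Ω₂)=+0.369675-0.060829i
  term(m=+2) = -0.010399+0.008537i   from Y*(Ω₁)=-0.108431+0.040965i, Y(Ω₂)=+0.109957-0.037193i
  term(m=+3) = -0.007141-0.004278i   from Y*(Ω₁)=+0.009062+0.015054i, Y(Ω₂)=-0.418191+0.222659i
  term(m=+4) = +0.000163-0.000821i   from Y*(Ω₁)=+0.001418-0.001250i, Y(Ω₂)=+0.351988-0.268886i
  term(m=+5) = +0.000037-0.000005i   from Y*(Ω₁)=-0.000119-0.000093i, Y(Ω₂)=-0.169474+0.179971i
  term(m=+6) = +0.000000+0.000001i   from Y*(Ω₁)=-0.000004+0.000008i, Y(Ω₂)=+0.052522-0.078056i
  term(m=+7) = -0.000000+0.000000i   from Y*(Ω₁)=+0.000000+0.000000i, Y(Ω₂)=-0.010264+0.022428i
  term(m=+8) = -0.000000-0.000000i   from Y*(Ω₁)=+0.000000-0.000000i, Y(Ω₂)=+0.001054-0.003866i
Σ over m = -0.388584-0.000000i; ×(4π/17) → -0.287240-0.000000i. Real part: -0.287240

-0.287240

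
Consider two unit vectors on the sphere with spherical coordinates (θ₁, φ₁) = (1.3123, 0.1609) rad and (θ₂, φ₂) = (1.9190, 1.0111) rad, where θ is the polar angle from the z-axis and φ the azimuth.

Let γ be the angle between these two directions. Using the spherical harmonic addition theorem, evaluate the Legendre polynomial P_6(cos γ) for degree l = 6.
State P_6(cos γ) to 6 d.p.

Addition theorem: P_6(cos γ) = (4π/13) Σ_m Y*_{lm}(Ω₁) Y_{lm}(Ω₂), m = −6…6:
  [-6]  conj(Y_{6,-6})(Ω₁) = 0.22447 + 0.32434j ; Y_{6,-6}(Ω₂) = 0.32545 + 0.07161j ; Δ = 0.04983 + 0.12163j
  [-5]  conj(Y_{6,-5})(Ω₁) = 0.25054 + 0.26030j ; Y_{6,-5}(Ω₂) = -0.14097 - 0.39461j ; Δ = 0.06740 - 0.13556j
  [-4]  conj(Y_{6,-4})(Ω₁) = -0.07011 - 0.05259j ; Y_{6,-4}(Ω₂) = -0.04842 + 0.06137j ; Δ = 0.00662 - 0.00176j
  [-3]  conj(Y_{6,-3})(Ω₁) = -0.30402 - 0.15932j ; Y_{6,-3}(Ω₂) = -0.31553 - 0.03430j ; Δ = 0.09046 + 0.06070j
  [-2]  conj(Y_{6,-2})(Ω₁) = -0.01020 - 0.00340j ; Y_{6,-2}(Ω₂) = 0.08139 + 0.16789j ; Δ = -0.00026 - 0.00199j
  [-1]  conj(Y_{6,-1})(Ω₁) = 0.31964 + 0.05188j ; Y_{6,-1}(Ω₂) = -0.13712 + 0.21886j ; Δ = -0.05518 + 0.06284j
  [+0]  conj(Y_{6,0})(Ω₁) = 0.03691 + 0.00000j ; Y_{6,0}(Ω₂) = 0.21101 + 0.00000j ; Δ = 0.00779 + 0.00000j
  [+1]  conj(Y_{6,1})(Ω₁) = -0.31964 + 0.05188j ; Y_{6,1}(Ω₂) = 0.13712 + 0.21886j ; Δ = -0.05518 - 0.06284j
  [+2]  conj(Y_{6,2})(Ω₁) = -0.01020 + 0.00340j ; Y_{6,2}(Ω₂) = 0.08139 - 0.16789j ; Δ = -0.00026 + 0.00199j
  [+3]  conj(Y_{6,3})(Ω₁) = 0.30402 - 0.15932j ; Y_{6,3}(Ω₂) = 0.31553 - 0.03430j ; Δ = 0.09046 - 0.06070j
  [+4]  conj(Y_{6,4})(Ω₁) = -0.07011 + 0.05259j ; Y_{6,4}(Ω₂) = -0.04842 - 0.06137j ; Δ = 0.00662 + 0.00176j
  [+5]  conj(Y_{6,5})(Ω₁) = -0.25054 + 0.26030j ; Y_{6,5}(Ω₂) = 0.14097 - 0.39461j ; Δ = 0.06740 + 0.13556j
  [+6]  conj(Y_{6,6})(Ω₁) = 0.22447 - 0.32434j ; Y_{6,6}(Ω₂) = 0.32545 - 0.07161j ; Δ = 0.04983 - 0.12163j
Accumulated sum 0.32552 + 0.00000j; after 4π/(2l+1) scaling, 0.31466 + 0.00000j ⇒ P_6 = 0.314662

0.314662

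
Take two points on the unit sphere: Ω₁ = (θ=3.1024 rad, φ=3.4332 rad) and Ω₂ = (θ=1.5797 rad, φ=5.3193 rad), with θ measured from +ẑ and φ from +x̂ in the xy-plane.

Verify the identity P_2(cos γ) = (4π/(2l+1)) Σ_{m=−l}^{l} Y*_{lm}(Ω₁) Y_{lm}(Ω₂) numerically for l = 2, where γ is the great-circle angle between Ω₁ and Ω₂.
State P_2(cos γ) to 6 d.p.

-0.499984

Term-by-term m-sum for l=2 (normalisation 4π/5 = 2.513274):
  m=-2: Y*=+0.000495+0.000327i  Y=-0.134969+0.361894i  product -0.000185+0.000135i
  m=-1: Y*=+0.028970+0.008696i  Y=-0.003923-0.005650i  product -0.000065-0.000198i
  m=+0: Y*=+0.629330-0.000000i  Y=-0.315317+0.000000i  product -0.198438+0.000000i
  m=+1: Y*=-0.028970+0.008696i  Y=+0.003923-0.005650i  product -0.000065+0.000198i
  m=+2: Y*=+0.000495-0.000327i  Y=-0.134969-0.361894i  product -0.000185-0.000135i
Total Σ_m = -0.198937+0.000000i. Multiply by 2.513274: -0.499984+0.000000i. P_2(cos γ) = -0.499984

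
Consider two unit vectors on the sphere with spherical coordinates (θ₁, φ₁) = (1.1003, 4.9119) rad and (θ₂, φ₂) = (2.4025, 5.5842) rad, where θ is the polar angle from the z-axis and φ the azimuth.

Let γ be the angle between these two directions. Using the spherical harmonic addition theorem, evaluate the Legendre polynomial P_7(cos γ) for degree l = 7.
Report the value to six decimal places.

-0.248464

Summing Y*_{l m}(θ₁,φ₁)·Y_{l m}(θ₂,φ₂) over m ∈ [−7, 7]; prefactor 4π/(2·7+1) = 0.837758:
  m=-7: Y*=-0.22014 + 0.03875j  Y=0.00565 - 0.03096j  product -0.00004 + 0.00703j
  m=-6: Y*=-0.15529 - 0.39599j  Y=0.06402 + 0.11221j  product 0.03449 - 0.04278j
  m=-5: Y*=0.28993 - 0.18716j  Y=-0.29132 - 0.10744j  product -0.10457 + 0.02337j
  m=-4: Y*=-0.04814 - 0.04938j  Y=0.43090 - 0.15517j  product -0.02841 - 0.01381j
  m=-3: Y*=0.19971 - 0.29283j  Y=-0.16331 + 0.28120j  product 0.04973 + 0.10398j
  m=-2: Y*=0.08134 + 0.03429j  Y=0.02182 + 0.12500j  product -0.00251 + 0.01092j
  m=-1: Y*=0.06275 - 0.31035j  Y=-0.29754 - 0.25010j  product -0.09629 + 0.07665j
  m=+0: Y*=0.12972 + 0.00000j  Y=-0.01063 + 0.00000j  product -0.00138 + 0.00000j
  m=+1: Y*=-0.06275 - 0.31035j  Y=0.29754 - 0.25010j  product -0.09629 - 0.07665j
  m=+2: Y*=0.08134 - 0.03429j  Y=0.02182 - 0.12500j  product -0.00251 - 0.01092j
  m=+3: Y*=-0.19971 - 0.29283j  Y=0.16331 + 0.28120j  product 0.04973 - 0.10398j
  m=+4: Y*=-0.04814 + 0.04938j  Y=0.43090 + 0.15517j  product -0.02841 + 0.01381j
  m=+5: Y*=-0.28993 - 0.18716j  Y=0.29132 - 0.10744j  product -0.10457 - 0.02337j
  m=+6: Y*=-0.15529 + 0.39599j  Y=0.06402 - 0.11221j  product 0.03449 + 0.04278j
  m=+7: Y*=0.22014 + 0.03875j  Y=-0.00565 - 0.03096j  product -0.00004 - 0.00703j
Accumulated sum -0.29658 - 0.00000j; after 4π/(2l+1) scaling, -0.24846 - 0.00000j ⇒ P_7 = -0.248464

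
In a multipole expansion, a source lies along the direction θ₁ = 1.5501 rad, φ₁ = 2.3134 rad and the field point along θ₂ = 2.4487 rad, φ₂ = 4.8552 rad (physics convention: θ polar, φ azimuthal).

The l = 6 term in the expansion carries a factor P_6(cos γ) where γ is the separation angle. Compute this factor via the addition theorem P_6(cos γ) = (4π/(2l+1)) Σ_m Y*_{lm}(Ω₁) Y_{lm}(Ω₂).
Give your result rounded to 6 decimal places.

0.280859

Summing Y*_{l m}(θ₁,φ₁)·Y_{l m}(θ₂,φ₂) over m ∈ [−6, 6]; prefactor 4π/(2·6+1) = 0.966644:
  m=-6: 0.12252 + 0.46665j × -0.02149 + 0.02480j = -0.01421 - 0.00699j  (running Σ = -0.01421 - 0.00699j)
  m=-5: 0.01871 - 0.02910j × -0.08967 - 0.10347j = -0.00469 + 0.00067j  (running Σ = -0.01889 - 0.00632j)
  m=-4: 0.34961 - 0.06044j × 0.27541 - 0.17701j = 0.08559 - 0.07853j  (running Σ = 0.06669 - 0.08484j)
  m=-3: -0.03195 - 0.02465j × 0.19057 + 0.41726j = 0.00419 - 0.01803j  (running Σ = 0.07089 - 0.10287j)
  m=-2: -0.02762 - 0.32187j × -0.24339 + 0.07147j = 0.02973 + 0.07637j  (running Σ = 0.10061 - 0.02651j)
  m=-1: -0.02875 + 0.03132j × 0.03443 + 0.23947j = -0.00849 - 0.00581j  (running Σ = 0.09212 - 0.03231j)
  m=0: -0.31499 + 0.00000j × -0.33749 + 0.00000j = 0.10631 + 0.00000j  (running Σ = 0.19843 - 0.03231j)
  m=1: 0.02875 + 0.03132j × -0.03443 + 0.23947j = -0.00849 + 0.00581j  (running Σ = 0.18994 - 0.02651j)
  m=2: -0.02762 + 0.32187j × -0.24339 - 0.07147j = 0.02973 - 0.07637j  (running Σ = 0.21966 - 0.10287j)
  m=3: 0.03195 - 0.02465j × -0.19057 + 0.41726j = 0.00419 + 0.01803j  (running Σ = 0.22386 - 0.08484j)
  m=4: 0.34961 + 0.06044j × 0.27541 + 0.17701j = 0.08559 + 0.07853j  (running Σ = 0.30945 - 0.00632j)
  m=5: -0.01871 - 0.02910j × 0.08967 - 0.10347j = -0.00469 - 0.00067j  (running Σ = 0.30476 - 0.00699j)
  m=6: 0.12252 - 0.46665j × -0.02149 - 0.02480j = -0.01421 + 0.00699j  (running Σ = 0.29055 + 0.00000j)
Total Σ_m = 0.29055 + 0.00000j. Multiply by 0.966644: 0.28086 + 0.00000j. P_6(cos γ) = 0.280859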